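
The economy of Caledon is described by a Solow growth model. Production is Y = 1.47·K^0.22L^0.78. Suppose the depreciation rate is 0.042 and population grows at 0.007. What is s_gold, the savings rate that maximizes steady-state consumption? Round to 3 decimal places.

s_gold = 0.220

Break-even investment rate: n + δ = 0.007 + 0.042 = 0.049.
At the golden rule MPK = n+δ, and in any Cobb-Douglas steady state s = (n+δ)·k/y = MPK·k/y = capital's share 0.22.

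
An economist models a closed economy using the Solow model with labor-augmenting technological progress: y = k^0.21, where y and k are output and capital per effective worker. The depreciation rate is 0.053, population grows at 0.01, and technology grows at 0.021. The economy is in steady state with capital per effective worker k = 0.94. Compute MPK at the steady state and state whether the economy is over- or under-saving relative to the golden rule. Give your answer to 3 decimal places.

The effective depreciation rate is n + g + δ = 0.01 + 0.021 + 0.053 = 0.084.
MPK = 0.21·k^(0.21−1) = 0.21·0.94^(-0.79) ≈ 0.2205.
MPK > 0.084, so the economy is dynamically efficient (under-saving).

under-saving; MPK ≈ 0.221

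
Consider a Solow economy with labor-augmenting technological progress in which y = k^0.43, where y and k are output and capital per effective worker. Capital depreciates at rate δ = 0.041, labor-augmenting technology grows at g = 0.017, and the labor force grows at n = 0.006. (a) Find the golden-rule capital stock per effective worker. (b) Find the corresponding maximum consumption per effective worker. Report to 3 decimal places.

(a) k_gold ≈ 28.274; (b) c_gold ≈ 2.399

Break-even investment rate: n + g + δ = 0.006 + 0.017 + 0.041 = 0.064.
At the golden rule the marginal product of capital equals n+g+δ: 0.43·k^(0.43−1) = 0.064. Solving, k_gold = (0.43/0.064)^(1/0.57) ≈ 28.2737.
y_gold = 28.2737^0.43 ≈ 4.2082; c_gold = y_gold − 0.064·k_gold ≈ 2.3987.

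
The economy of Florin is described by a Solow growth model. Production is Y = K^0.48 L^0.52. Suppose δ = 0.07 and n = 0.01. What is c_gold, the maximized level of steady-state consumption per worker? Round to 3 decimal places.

n + δ = 0.01 + 0.07 = 0.08.
Setting f'(k) = n+δ gives 0.48·k^(0.48−1) = 0.08, hence k_gold = (0.48/0.08)^(1/0.52) ≈ 31.3650.
y_gold = 31.3650^0.48 ≈ 5.2275.
c_gold = y_gold − (n+δ)·k_gold = 5.2275 − 0.08·31.3650 ≈ 2.7183.

c_gold ≈ 2.718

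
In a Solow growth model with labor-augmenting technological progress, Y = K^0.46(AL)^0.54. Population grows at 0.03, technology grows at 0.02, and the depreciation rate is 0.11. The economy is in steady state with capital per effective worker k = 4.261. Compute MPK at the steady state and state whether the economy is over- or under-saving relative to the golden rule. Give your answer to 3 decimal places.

Capital per effective worker breaks even when investment replaces (n + g + δ)·k; here n + g + δ = 0.16.
MPK = 0.46·k^(0.46−1) = 0.46·4.261^(-0.54) ≈ 0.2103.
MPK > 0.16, so the economy is dynamically efficient (under-saving).

under-saving; MPK ≈ 0.210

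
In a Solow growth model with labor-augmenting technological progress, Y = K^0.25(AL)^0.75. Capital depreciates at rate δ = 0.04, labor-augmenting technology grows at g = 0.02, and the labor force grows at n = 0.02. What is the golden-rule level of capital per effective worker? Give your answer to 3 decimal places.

Break-even investment rate: n + g + δ = 0.02 + 0.02 + 0.04 = 0.08.
Maximizing c = f(k) − (n+g+δ)·k gives f'(k) = n+g+δ, i.e. 0.25·k^(0.25−1) = 0.08, so k_gold = (0.25/0.08)^(1/0.75) ≈ 4.5688.

k_gold ≈ 4.569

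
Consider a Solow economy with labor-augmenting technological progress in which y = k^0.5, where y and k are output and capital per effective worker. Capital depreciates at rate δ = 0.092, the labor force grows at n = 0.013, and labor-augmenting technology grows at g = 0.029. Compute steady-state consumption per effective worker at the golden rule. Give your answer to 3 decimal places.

c_gold ≈ 1.866

Break-even investment rate: n + g + δ = 0.013 + 0.029 + 0.092 = 0.134.
At the golden rule the marginal product of capital equals n+g+δ: 0.5·k^(0.5−1) = 0.134. Solving, k_gold = (0.5/0.134)^(1/0.5) ≈ 13.9229.
y_gold = 13.9229^0.5 ≈ 3.7313.
c_gold = y_gold − (n+g+δ)·k_gold = 3.7313 − 0.134·13.9229 ≈ 1.8657.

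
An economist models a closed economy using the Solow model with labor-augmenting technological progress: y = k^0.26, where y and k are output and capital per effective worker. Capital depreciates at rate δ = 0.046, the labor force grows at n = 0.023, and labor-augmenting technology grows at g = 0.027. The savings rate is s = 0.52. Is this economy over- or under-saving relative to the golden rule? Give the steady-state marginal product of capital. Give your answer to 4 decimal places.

n + g + δ = 0.023 + 0.027 + 0.046 = 0.096.
Steady-state k*: s·k^0.26 = 0.096·k gives k* = (0.52/0.096)^(1/0.74) ≈ 9.8069.
MPK = 0.26·9.8069^(-0.74) ≈ 0.0480.
MPK < n+g+δ = 0.096, so the economy is dynamically inefficient (over-saving).

over-saving; MPK ≈ 0.0480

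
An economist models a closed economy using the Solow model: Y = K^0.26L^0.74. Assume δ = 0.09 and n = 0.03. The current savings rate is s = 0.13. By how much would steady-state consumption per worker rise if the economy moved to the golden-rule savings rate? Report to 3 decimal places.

Capital per worker breaks even when investment replaces (n + δ)·k; here n + δ = 0.12.
Current steady state (s = 0.13): k* = (0.13/0.12)^(1/0.74) ≈ 1.1142, y* = 1.1142^0.26 ≈ 1.0285, c* = (1−0.13)·1.0285 ≈ 0.8948.
Golden rule sets MPK = n+δ: 0.26·k^(0.26−1) = 0.12, so k_gold = (0.26/0.12)^(1/0.74) ≈ 2.8430.
y_gold = 2.8430^0.26 ≈ 1.3121, c_gold = y_gold − 0.12·k_gold ≈ 0.9710.
Gain: Δc = 0.9710 − 0.8948 ≈ 0.0762.

Δc ≈ 0.076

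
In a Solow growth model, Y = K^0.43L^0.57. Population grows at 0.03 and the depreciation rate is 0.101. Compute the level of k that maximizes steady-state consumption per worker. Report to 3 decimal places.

k_gold ≈ 8.047

Break-even investment rate: n + δ = 0.03 + 0.101 = 0.131.
Golden rule sets MPK = n+δ: 0.43·k^(0.43−1) = 0.131, so k_gold = (0.43/0.131)^(1/0.57) ≈ 8.0465.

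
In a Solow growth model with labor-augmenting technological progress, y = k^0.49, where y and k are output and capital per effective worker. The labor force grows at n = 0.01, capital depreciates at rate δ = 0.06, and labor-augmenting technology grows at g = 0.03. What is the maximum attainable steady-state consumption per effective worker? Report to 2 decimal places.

c_gold ≈ 2.35

Capital per effective worker breaks even when investment replaces (n + g + δ)·k; here n + g + δ = 0.1.
Golden rule sets MPK = n+g+δ: 0.49·k^(0.49−1) = 0.1, so k_gold = (0.49/0.1)^(1/0.51) ≈ 22.5593.
y_gold = 22.5593^0.49 ≈ 4.6039.
c_gold = y_gold − (n+g+δ)·k_gold = 4.6039 − 0.1·22.5593 ≈ 2.3480.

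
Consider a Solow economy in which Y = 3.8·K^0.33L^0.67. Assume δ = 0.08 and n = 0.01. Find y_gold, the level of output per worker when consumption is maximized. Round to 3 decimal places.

y_gold ≈ 13.908

The effective depreciation rate is n + δ = 0.01 + 0.08 = 0.09.
Golden rule sets MPK = n+δ: 0.33·3.8·k^(0.33−1) = 0.09, so k_gold = (0.33·3.8/0.09)^(1/0.67) ≈ 50.9970.
Output: y_gold = 3.8·k_gold^0.33 = 3.8·50.9970^0.33 ≈ 13.9083.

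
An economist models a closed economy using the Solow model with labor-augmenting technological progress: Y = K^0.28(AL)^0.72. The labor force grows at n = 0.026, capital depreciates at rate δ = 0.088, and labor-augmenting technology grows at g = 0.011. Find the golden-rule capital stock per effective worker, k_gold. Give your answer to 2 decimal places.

k_gold ≈ 3.07

Capital per effective worker breaks even when investment replaces (n + g + δ)·k; here n + g + δ = 0.125.
At the golden rule the marginal product of capital equals n+g+δ: 0.28·k^(0.28−1) = 0.125. Solving, k_gold = (0.28/0.125)^(1/0.72) ≈ 3.0652.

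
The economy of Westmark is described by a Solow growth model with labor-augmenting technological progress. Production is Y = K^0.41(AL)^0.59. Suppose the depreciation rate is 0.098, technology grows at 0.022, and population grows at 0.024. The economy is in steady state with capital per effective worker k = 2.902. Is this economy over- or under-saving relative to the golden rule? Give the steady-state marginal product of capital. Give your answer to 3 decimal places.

under-saving; MPK ≈ 0.219

Break-even investment rate: n + g + δ = 0.024 + 0.022 + 0.098 = 0.144.
MPK = 0.41·k^(0.41−1) = 0.41·2.902^(-0.59) ≈ 0.2187.
MPK > 0.144, so the economy is dynamically efficient (under-saving).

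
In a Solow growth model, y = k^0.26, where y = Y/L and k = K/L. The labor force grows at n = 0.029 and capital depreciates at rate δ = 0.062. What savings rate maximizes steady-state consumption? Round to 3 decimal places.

Break-even investment rate: n + δ = 0.029 + 0.062 = 0.091.
At the golden rule MPK = n+δ, and in any Cobb-Douglas steady state s = (n+δ)·k/y = MPK·k/y = capital's share 0.26.

s_gold = 0.260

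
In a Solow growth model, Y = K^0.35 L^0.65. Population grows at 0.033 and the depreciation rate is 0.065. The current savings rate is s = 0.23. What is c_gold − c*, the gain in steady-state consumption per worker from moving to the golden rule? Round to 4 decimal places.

Break-even investment rate: n + δ = 0.033 + 0.065 = 0.098.
Current steady state (s = 0.23): k* = (0.23/0.098)^(1/0.65) ≈ 3.7154, y* = 3.7154^0.35 ≈ 1.5831, c* = (1−0.23)·1.5831 ≈ 1.2190.
Maximizing c = f(k) − (n+δ)·k gives f'(k) = n+δ, i.e. 0.35·k^(0.35−1) = 0.098, so k_gold = (0.35/0.098)^(1/0.65) ≈ 7.0880.
y_gold = 7.0880^0.35 ≈ 1.9847, c_gold = y_gold − 0.098·k_gold ≈ 1.2900.
Gain: Δc = 1.2900 − 1.2190 ≈ 0.0711.

Δc ≈ 0.0711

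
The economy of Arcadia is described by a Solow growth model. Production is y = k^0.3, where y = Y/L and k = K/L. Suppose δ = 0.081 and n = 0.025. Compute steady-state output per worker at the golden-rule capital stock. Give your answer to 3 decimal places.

n + δ = 0.025 + 0.081 = 0.106.
Maximizing c = f(k) − (n+δ)·k gives f'(k) = n+δ, i.e. 0.3·k^(0.3−1) = 0.106, so k_gold = (0.3/0.106)^(1/0.7) ≈ 4.4203.
Output: y_gold = k_gold^0.3 = 4.4203^0.3 ≈ 1.5618.

y_gold ≈ 1.562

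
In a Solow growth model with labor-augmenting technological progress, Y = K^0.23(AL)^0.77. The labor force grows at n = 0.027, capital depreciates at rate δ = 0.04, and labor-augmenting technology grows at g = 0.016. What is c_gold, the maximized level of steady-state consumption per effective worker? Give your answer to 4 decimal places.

c_gold ≈ 1.0440

Break-even investment rate: n + g + δ = 0.027 + 0.016 + 0.04 = 0.083.
Setting f'(k) = n+g+δ gives 0.23·k^(0.23−1) = 0.083, hence k_gold = (0.23/0.083)^(1/0.77) ≈ 3.7572.
y_gold = 3.7572^0.23 ≈ 1.3559.
c_gold = y_gold − (n+g+δ)·k_gold = 1.3559 − 0.083·3.7572 ≈ 1.0440.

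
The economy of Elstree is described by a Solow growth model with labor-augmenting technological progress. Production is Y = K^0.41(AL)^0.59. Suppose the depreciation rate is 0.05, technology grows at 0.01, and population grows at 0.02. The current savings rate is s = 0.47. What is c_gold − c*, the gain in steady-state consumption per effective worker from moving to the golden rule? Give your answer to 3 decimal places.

Δc ≈ 0.023

Capital per effective worker breaks even when investment replaces (n + g + δ)·k; here n + g + δ = 0.08.
Current steady state (s = 0.47): k* = (0.47/0.08)^(1/0.59) ≈ 20.1096, y* = 20.1096^0.41 ≈ 3.4229, c* = (1−0.47)·3.4229 ≈ 1.8141.
Maximizing c = f(k) − (n+g+δ)·k gives f'(k) = n+g+δ, i.e. 0.41·k^(0.41−1) = 0.08, so k_gold = (0.41/0.08)^(1/0.59) ≈ 15.9541.
y_gold = 15.9541^0.41 ≈ 3.1130, c_gold = y_gold − 0.08·k_gold ≈ 1.8367.
Gain: Δc = 1.8367 − 1.8141 ≈ 0.0225.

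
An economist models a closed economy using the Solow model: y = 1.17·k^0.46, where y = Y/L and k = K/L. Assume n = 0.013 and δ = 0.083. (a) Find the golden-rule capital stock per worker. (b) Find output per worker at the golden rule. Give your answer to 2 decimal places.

Break-even investment rate: n + δ = 0.013 + 0.083 = 0.096.
Setting f'(k) = n+δ gives 0.46·1.17·k^(0.46−1) = 0.096, hence k_gold = (0.46·1.17/0.096)^(1/0.54) ≈ 24.3462.
y_gold = 1.17·24.3462^0.46 ≈ 5.0809.

(a) k_gold ≈ 24.35; (b) y_gold ≈ 5.08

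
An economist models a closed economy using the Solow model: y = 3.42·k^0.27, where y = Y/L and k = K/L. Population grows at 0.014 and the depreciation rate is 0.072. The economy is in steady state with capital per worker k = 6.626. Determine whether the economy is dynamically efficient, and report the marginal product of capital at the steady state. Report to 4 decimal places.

dynamically efficient; MPK ≈ 0.2322

Break-even investment rate: n + δ = 0.014 + 0.072 = 0.086.
MPK = 0.27·3.42·k^(0.27−1) = 0.27·3.42·6.626^(-0.73) ≈ 0.2322.
MPK > 0.086, so the economy is dynamically efficient (under-saving).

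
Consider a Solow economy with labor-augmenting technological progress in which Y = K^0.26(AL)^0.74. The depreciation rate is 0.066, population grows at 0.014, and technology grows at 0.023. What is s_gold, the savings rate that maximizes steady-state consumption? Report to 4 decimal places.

Capital per effective worker breaks even when investment replaces (n + g + δ)·k; here n + g + δ = 0.103.
At the golden rule MPK = n+g+δ, and in any Cobb-Douglas steady state s = (n+g+δ)·k/y = MPK·k/y = capital's share 0.26.

s_gold = 0.2600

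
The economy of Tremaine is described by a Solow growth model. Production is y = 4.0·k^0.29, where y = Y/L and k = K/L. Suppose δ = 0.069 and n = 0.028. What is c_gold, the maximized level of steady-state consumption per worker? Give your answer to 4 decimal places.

Capital per worker breaks even when investment replaces (n + δ)·k; here n + δ = 0.097.
Maximizing c = f(k) − (n+δ)·k gives f'(k) = n+δ, i.e. 0.29·4.0·k^(0.29−1) = 0.097, so k_gold = (0.29·4.0/0.097)^(1/0.71) ≈ 32.9510.
y_gold = 4.0·32.9510^0.29 ≈ 11.0215.
c_gold = y_gold − (n+δ)·k_gold = 11.0215 − 0.097·32.9510 ≈ 7.8253.

c_gold ≈ 7.8253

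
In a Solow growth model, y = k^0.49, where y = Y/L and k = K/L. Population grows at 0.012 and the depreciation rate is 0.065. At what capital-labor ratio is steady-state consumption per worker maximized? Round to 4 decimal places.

k_gold ≈ 37.6611

n + δ = 0.012 + 0.065 = 0.077.
Setting f'(k) = n+δ gives 0.49·k^(0.49−1) = 0.077, hence k_gold = (0.49/0.077)^(1/0.51) ≈ 37.6611.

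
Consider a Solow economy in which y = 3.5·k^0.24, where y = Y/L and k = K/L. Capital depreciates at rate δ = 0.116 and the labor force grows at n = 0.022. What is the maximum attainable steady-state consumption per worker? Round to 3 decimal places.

c_gold ≈ 4.705

Capital per worker breaks even when investment replaces (n + δ)·k; here n + δ = 0.138.
At the golden rule the marginal product of capital equals n+δ: 0.24·3.5·k^(0.24−1) = 0.138. Solving, k_gold = (0.24·3.5/0.138)^(1/0.76) ≈ 10.7673.
y_gold = 3.5·10.7673^0.24 ≈ 6.1912.
c_gold = y_gold − (n+δ)·k_gold = 6.1912 − 0.138·10.7673 ≈ 4.7053.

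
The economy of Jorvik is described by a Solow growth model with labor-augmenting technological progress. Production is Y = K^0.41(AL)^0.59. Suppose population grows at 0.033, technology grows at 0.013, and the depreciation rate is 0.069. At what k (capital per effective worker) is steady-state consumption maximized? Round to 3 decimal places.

n + g + δ = 0.033 + 0.013 + 0.069 = 0.115.
Golden rule sets MPK = n+g+δ: 0.41·k^(0.41−1) = 0.115, so k_gold = (0.41/0.115)^(1/0.59) ≈ 8.6246.

k_gold ≈ 8.625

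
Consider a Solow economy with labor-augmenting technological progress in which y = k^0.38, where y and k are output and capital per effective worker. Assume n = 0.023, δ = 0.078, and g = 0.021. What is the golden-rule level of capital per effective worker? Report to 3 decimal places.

k_gold ≈ 6.249

Break-even investment rate: n + g + δ = 0.023 + 0.021 + 0.078 = 0.122.
At the golden rule the marginal product of capital equals n+g+δ: 0.38·k^(0.38−1) = 0.122. Solving, k_gold = (0.38/0.122)^(1/0.62) ≈ 6.2495.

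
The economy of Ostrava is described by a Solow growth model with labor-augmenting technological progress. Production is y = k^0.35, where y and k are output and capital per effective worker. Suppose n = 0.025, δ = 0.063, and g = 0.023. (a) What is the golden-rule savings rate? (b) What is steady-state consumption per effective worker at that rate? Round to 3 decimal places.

The effective depreciation rate is n + g + δ = 0.025 + 0.023 + 0.063 = 0.111.
For Cobb-Douglas, s_gold equals capital's share: s_gold = 0.35.
Golden rule sets MPK = n+g+δ: 0.35·k^(0.35−1) = 0.111, so k_gold = (0.35/0.111)^(1/0.65) ≈ 5.8519.
y_gold = 5.8519^0.35 ≈ 1.8559; c_gold = (1−0.35)·y_gold ≈ 1.2063.

(a) s_gold = 0.350; (b) c_gold ≈ 1.206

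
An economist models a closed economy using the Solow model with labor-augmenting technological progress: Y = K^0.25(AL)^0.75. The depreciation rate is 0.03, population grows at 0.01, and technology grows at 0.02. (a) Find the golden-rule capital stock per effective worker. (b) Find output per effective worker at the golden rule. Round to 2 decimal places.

Capital per effective worker breaks even when investment replaces (n + g + δ)·k; here n + g + δ = 0.06.
Golden rule sets MPK = n+g+δ: 0.25·k^(0.25−1) = 0.06, so k_gold = (0.25/0.06)^(1/0.75) ≈ 6.7048.
y_gold = 6.7048^0.25 ≈ 1.6091.

(a) k_gold ≈ 6.70; (b) y_gold ≈ 1.61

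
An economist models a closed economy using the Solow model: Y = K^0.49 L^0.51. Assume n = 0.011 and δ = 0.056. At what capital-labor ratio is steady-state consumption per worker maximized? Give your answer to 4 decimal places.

n + δ = 0.011 + 0.056 = 0.067.
Setting f'(k) = n+δ gives 0.49·k^(0.49−1) = 0.067, hence k_gold = (0.49/0.067)^(1/0.51) ≈ 49.4715.

k_gold ≈ 49.4715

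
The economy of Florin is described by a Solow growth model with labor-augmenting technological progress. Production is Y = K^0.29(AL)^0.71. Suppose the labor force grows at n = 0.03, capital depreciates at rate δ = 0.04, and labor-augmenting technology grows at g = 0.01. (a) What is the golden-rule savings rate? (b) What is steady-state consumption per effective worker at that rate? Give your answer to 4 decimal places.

The effective depreciation rate is n + g + δ = 0.03 + 0.01 + 0.04 = 0.08.
For Cobb-Douglas, s_gold equals capital's share: s_gold = 0.29.
At the golden rule the marginal product of capital equals n+g+δ: 0.29·k^(0.29−1) = 0.08. Solving, k_gold = (0.29/0.08)^(1/0.71) ≈ 6.1342.
y_gold = 6.1342^0.29 ≈ 1.6922; c_gold = (1−0.29)·y_gold ≈ 1.2015.

(a) s_gold = 0.2900; (b) c_gold ≈ 1.2015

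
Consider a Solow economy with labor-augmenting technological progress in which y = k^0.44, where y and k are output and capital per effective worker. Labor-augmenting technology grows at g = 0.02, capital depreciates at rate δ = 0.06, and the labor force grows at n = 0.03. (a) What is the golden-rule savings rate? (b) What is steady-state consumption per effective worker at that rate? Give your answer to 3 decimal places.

(a) s_gold = 0.440; (b) c_gold ≈ 1.664

n + g + δ = 0.03 + 0.02 + 0.06 = 0.11.
For Cobb-Douglas, s_gold equals capital's share: s_gold = 0.44.
Setting f'(k) = n+g+δ gives 0.44·k^(0.44−1) = 0.11, hence k_gold = (0.44/0.11)^(1/0.56) ≈ 11.8880.
y_gold = 11.8880^0.44 ≈ 2.9720; c_gold = (1−0.44)·y_gold ≈ 1.6643.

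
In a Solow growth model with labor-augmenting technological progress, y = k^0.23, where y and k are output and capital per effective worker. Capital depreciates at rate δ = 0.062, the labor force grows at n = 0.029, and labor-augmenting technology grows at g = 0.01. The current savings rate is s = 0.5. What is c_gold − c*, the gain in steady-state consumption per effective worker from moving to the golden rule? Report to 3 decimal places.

Δc ≈ 0.178

The effective depreciation rate is n + g + δ = 0.029 + 0.01 + 0.062 = 0.101.
Current steady state (s = 0.5): k* = (0.5/0.101)^(1/0.77) ≈ 7.9825, y* = 7.9825^0.23 ≈ 1.6125, c* = (1−0.5)·1.6125 ≈ 0.8062.
Setting f'(k) = n+g+δ gives 0.23·k^(0.23−1) = 0.101, hence k_gold = (0.23/0.101)^(1/0.77) ≈ 2.9118.
y_gold = 2.9118^0.23 ≈ 1.2787, c_gold = y_gold − 0.101·k_gold ≈ 0.9846.
Gain: Δc = 0.9846 − 0.8062 ≈ 0.1783.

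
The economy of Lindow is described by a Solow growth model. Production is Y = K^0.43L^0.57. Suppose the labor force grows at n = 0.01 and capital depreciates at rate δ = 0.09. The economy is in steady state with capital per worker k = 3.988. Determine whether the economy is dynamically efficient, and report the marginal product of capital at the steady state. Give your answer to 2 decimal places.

dynamically efficient; MPK ≈ 0.20

The effective depreciation rate is n + δ = 0.01 + 0.09 = 0.1.
MPK = 0.43·k^(0.43−1) = 0.43·3.988^(-0.57) ≈ 0.1955.
MPK > 0.1, so the economy is dynamically efficient (under-saving).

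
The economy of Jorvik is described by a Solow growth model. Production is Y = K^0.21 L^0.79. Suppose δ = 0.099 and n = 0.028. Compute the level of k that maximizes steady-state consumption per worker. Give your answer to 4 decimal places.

k_gold ≈ 1.8901

n + δ = 0.028 + 0.099 = 0.127.
At the golden rule the marginal product of capital equals n+δ: 0.21·k^(0.21−1) = 0.127. Solving, k_gold = (0.21/0.127)^(1/0.79) ≈ 1.8901.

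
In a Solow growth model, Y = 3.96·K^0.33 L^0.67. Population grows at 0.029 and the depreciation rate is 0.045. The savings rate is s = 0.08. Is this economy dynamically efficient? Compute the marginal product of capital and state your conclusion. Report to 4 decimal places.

n + δ = 0.029 + 0.045 = 0.074.
Steady-state k*: s·A·k^0.33 = 0.074·k gives k* = (0.08·3.96/0.074)^(1/0.67) ≈ 8.7623.
MPK = 0.33·3.96·8.7623^(-0.67) ≈ 0.3052.
MPK > n+δ = 0.074, so the economy is dynamically efficient (under-saving).

dynamically efficient; MPK ≈ 0.3052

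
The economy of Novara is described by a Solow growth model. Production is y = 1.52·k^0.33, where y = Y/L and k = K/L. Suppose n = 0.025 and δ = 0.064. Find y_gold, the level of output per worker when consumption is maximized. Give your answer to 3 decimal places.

y_gold ≈ 3.562

Break-even investment rate: n + δ = 0.025 + 0.064 = 0.089.
At the golden rule the marginal product of capital equals n+δ: 0.33·1.52·k^(0.33−1) = 0.089. Solving, k_gold = (0.33·1.52/0.089)^(1/0.67) ≈ 13.2083.
Output: y_gold = 1.52·k_gold^0.33 = 1.52·13.2083^0.33 ≈ 3.5622.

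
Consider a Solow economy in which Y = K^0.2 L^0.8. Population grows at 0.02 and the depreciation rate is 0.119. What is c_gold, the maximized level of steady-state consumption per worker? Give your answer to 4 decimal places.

Break-even investment rate: n + δ = 0.02 + 0.119 = 0.139.
Golden rule sets MPK = n+δ: 0.2·k^(0.2−1) = 0.139, so k_gold = (0.2/0.139)^(1/0.8) ≈ 1.5759.
y_gold = 1.5759^0.2 ≈ 1.0952.
c_gold = y_gold − (n+δ)·k_gold = 1.0952 − 0.139·1.5759 ≈ 0.8762.

c_gold ≈ 0.8762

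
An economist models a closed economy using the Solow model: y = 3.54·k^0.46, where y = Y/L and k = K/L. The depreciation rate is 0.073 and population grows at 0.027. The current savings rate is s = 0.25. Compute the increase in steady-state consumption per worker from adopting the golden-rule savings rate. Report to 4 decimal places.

n + δ = 0.027 + 0.073 = 0.1.
Current steady state (s = 0.25): k* = (0.25·3.54/0.1)^(1/0.54) ≈ 56.7020, y* = 3.54·56.7020^0.46 ≈ 22.6808, c* = (1−0.25)·22.6808 ≈ 17.0106.
Maximizing c = f(k) − (n+δ)·k gives f'(k) = n+δ, i.e. 0.46·3.54·k^(0.46−1) = 0.1, so k_gold = (0.46·3.54/0.1)^(1/0.54) ≈ 175.3889.
y_gold = 3.54·175.3889^0.46 ≈ 38.1280, c_gold = y_gold − 0.1·k_gold ≈ 20.5891.
Gain: Δc = 20.5891 − 17.0106 ≈ 3.5785.

Δc ≈ 3.5785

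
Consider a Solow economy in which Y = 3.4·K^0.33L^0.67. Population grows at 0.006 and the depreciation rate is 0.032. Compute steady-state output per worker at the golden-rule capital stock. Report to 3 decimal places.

Break-even investment rate: n + δ = 0.006 + 0.032 = 0.038.
Golden rule sets MPK = n+δ: 0.33·3.4·k^(0.33−1) = 0.038, so k_gold = (0.33·3.4/0.038)^(1/0.67) ≈ 156.4380.
Output: y_gold = 3.4·k_gold^0.33 = 3.4·156.4380^0.33 ≈ 18.0141.

y_gold ≈ 18.014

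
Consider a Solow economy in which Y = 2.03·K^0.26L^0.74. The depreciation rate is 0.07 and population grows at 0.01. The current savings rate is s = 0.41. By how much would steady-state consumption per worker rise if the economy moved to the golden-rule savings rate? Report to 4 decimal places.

The effective depreciation rate is n + δ = 0.01 + 0.07 = 0.08.
Current steady state (s = 0.41): k* = (0.41·2.03/0.08)^(1/0.74) ≈ 23.6909, y* = 2.03·23.6909^0.26 ≈ 4.6226, c* = (1−0.41)·4.6226 ≈ 2.7273.
Setting f'(k) = n+δ gives 0.26·2.03·k^(0.26−1) = 0.08, hence k_gold = (0.26·2.03/0.08)^(1/0.74) ≈ 12.8018.
y_gold = 2.03·12.8018^0.26 ≈ 3.9390, c_gold = y_gold − 0.08·k_gold ≈ 2.9149.
Gain: Δc = 2.9149 − 2.7273 ≈ 0.1875.

Δc ≈ 0.1875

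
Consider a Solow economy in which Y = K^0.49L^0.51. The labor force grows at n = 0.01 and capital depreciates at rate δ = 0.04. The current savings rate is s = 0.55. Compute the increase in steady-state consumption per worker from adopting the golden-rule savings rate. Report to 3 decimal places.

Capital per worker breaks even when investment replaces (n + δ)·k; here n + δ = 0.05.
Current steady state (s = 0.55): k* = (0.55/0.05)^(1/0.51) ≈ 110.1403, y* = 110.1403^0.49 ≈ 10.0128, c* = (1−0.55)·10.0128 ≈ 4.5057.
Golden rule sets MPK = n+δ: 0.49·k^(0.49−1) = 0.05, so k_gold = (0.49/0.05)^(1/0.51) ≈ 87.8174.
y_gold = 87.8174^0.49 ≈ 8.9610, c_gold = y_gold − 0.05·k_gold ≈ 4.5701.
Gain: Δc = 4.5701 − 4.5057 ≈ 0.0643.

Δc ≈ 0.064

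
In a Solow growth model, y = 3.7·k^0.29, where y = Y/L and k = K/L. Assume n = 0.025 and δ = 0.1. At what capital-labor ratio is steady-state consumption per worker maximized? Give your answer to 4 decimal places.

n + δ = 0.025 + 0.1 = 0.125.
Setting f'(k) = n+δ gives 0.29·3.7·k^(0.29−1) = 0.125, hence k_gold = (0.29·3.7/0.125)^(1/0.71) ≈ 20.6565.

k_gold ≈ 20.6565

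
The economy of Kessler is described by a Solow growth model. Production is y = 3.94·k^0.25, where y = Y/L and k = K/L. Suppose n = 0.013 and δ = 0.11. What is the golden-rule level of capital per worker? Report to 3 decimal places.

Break-even investment rate: n + δ = 0.013 + 0.11 = 0.123.
At the golden rule the marginal product of capital equals n+δ: 0.25·3.94·k^(0.25−1) = 0.123. Solving, k_gold = (0.25·3.94/0.123)^(1/0.75) ≈ 16.0217.

k_gold ≈ 16.022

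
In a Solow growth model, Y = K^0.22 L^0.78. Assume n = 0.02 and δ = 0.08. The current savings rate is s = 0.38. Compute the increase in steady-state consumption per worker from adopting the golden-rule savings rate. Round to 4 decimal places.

Δc ≈ 0.0708

Break-even investment rate: n + δ = 0.02 + 0.08 = 0.1.
Current steady state (s = 0.38): k* = (0.38/0.1)^(1/0.78) ≈ 5.5375, y* = 5.5375^0.22 ≈ 1.4572, c* = (1−0.38)·1.4572 ≈ 0.9035.
Golden rule sets MPK = n+δ: 0.22·k^(0.22−1) = 0.1, so k_gold = (0.22/0.1)^(1/0.78) ≈ 2.7479.
y_gold = 2.7479^0.22 ≈ 1.2491, c_gold = y_gold − 0.1·k_gold ≈ 0.9743.
Gain: Δc = 0.9743 − 0.9035 ≈ 0.0708.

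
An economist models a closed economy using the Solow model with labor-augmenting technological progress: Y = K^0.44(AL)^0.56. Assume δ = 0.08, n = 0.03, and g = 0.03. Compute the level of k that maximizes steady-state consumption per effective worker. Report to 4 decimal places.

k_gold ≈ 7.7282

Capital per effective worker breaks even when investment replaces (n + g + δ)·k; here n + g + δ = 0.14.
Setting f'(k) = n+g+δ gives 0.44·k^(0.44−1) = 0.14, hence k_gold = (0.44/0.14)^(1/0.56) ≈ 7.7282.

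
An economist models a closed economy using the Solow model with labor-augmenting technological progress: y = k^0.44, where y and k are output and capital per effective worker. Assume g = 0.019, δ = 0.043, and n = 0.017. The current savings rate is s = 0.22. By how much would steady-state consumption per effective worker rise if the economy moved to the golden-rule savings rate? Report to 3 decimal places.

Δc ≈ 0.415

n + g + δ = 0.017 + 0.019 + 0.043 = 0.079.
Current steady state (s = 0.22): k* = (0.22/0.079)^(1/0.56) ≈ 6.2270, y* = 6.2270^0.44 ≈ 2.2361, c* = (1−0.22)·2.2361 ≈ 1.7441.
Maximizing c = f(k) − (n+g+δ)·k gives f'(k) = n+g+δ, i.e. 0.44·k^(0.44−1) = 0.079, so k_gold = (0.44/0.079)^(1/0.56) ≈ 21.4700.
y_gold = 21.4700^0.44 ≈ 3.8548, c_gold = y_gold − 0.079·k_gold ≈ 2.1587.
Gain: Δc = 2.1587 − 1.7441 ≈ 0.4146.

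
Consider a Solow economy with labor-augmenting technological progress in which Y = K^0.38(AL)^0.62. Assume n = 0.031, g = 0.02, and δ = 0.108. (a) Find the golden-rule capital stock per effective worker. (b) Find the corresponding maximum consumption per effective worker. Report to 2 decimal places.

(a) k_gold ≈ 4.08; (b) c_gold ≈ 1.06

n + g + δ = 0.031 + 0.02 + 0.108 = 0.159.
Golden rule sets MPK = n+g+δ: 0.38·k^(0.38−1) = 0.159, so k_gold = (0.38/0.159)^(1/0.62) ≈ 4.0766.
y_gold = 4.0766^0.38 ≈ 1.7057; c_gold = y_gold − 0.159·k_gold ≈ 1.0576.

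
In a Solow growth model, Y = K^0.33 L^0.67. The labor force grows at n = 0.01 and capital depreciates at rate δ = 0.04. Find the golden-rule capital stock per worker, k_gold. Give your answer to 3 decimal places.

k_gold ≈ 16.719

Capital per worker breaks even when investment replaces (n + δ)·k; here n + δ = 0.05.
At the golden rule the marginal product of capital equals n+δ: 0.33·k^(0.33−1) = 0.05. Solving, k_gold = (0.33/0.05)^(1/0.67) ≈ 16.7186.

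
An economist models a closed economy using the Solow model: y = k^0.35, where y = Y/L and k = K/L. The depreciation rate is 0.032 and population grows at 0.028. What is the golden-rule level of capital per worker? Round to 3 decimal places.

The effective depreciation rate is n + δ = 0.028 + 0.032 = 0.06.
Setting f'(k) = n+δ gives 0.35·k^(0.35−1) = 0.06, hence k_gold = (0.35/0.06)^(1/0.65) ≈ 15.0776.

k_gold ≈ 15.078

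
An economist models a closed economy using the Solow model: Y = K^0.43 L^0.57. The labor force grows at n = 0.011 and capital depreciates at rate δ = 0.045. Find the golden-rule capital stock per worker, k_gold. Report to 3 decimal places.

n + δ = 0.011 + 0.045 = 0.056.
Setting f'(k) = n+δ gives 0.43·k^(0.43−1) = 0.056, hence k_gold = (0.43/0.056)^(1/0.57) ≈ 35.7374.

k_gold ≈ 35.737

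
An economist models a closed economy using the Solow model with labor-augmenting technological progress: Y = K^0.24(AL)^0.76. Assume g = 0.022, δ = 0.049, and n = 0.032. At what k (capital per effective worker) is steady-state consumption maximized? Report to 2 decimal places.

The effective depreciation rate is n + g + δ = 0.032 + 0.022 + 0.049 = 0.103.
Setting f'(k) = n+g+δ gives 0.24·k^(0.24−1) = 0.103, hence k_gold = (0.24/0.103)^(1/0.76) ≈ 3.0436.

k_gold ≈ 3.04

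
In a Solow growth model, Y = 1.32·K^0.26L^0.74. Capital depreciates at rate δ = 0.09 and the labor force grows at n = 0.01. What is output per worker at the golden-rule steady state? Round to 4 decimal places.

The effective depreciation rate is n + δ = 0.01 + 0.09 = 0.1.
Maximizing c = f(k) − (n+δ)·k gives f'(k) = n+δ, i.e. 0.26·1.32·k^(0.26−1) = 0.1, so k_gold = (0.26·1.32/0.1)^(1/0.74) ≈ 5.2931.
Output: y_gold = 1.32·k_gold^0.26 = 1.32·5.2931^0.26 ≈ 2.0358.

y_gold ≈ 2.0358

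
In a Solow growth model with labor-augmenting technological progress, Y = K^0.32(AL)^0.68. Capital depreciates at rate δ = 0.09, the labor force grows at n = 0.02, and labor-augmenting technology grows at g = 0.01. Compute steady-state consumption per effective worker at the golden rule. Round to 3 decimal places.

Capital per effective worker breaks even when investment replaces (n + g + δ)·k; here n + g + δ = 0.12.
Golden rule sets MPK = n+g+δ: 0.32·k^(0.32−1) = 0.12, so k_gold = (0.32/0.12)^(1/0.68) ≈ 4.2308.
y_gold = 4.2308^0.32 ≈ 1.5866.
c_gold = y_gold − (n+g+δ)·k_gold = 1.5866 − 0.12·4.2308 ≈ 1.0789.

c_gold ≈ 1.079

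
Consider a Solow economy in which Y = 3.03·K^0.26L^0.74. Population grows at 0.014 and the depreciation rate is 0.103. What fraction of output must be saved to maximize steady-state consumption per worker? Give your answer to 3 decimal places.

s_gold = 0.260

n + δ = 0.014 + 0.103 = 0.117.
At the golden rule MPK = n+δ, and in any Cobb-Douglas steady state s = (n+δ)·k/y = MPK·k/y = capital's share 0.26.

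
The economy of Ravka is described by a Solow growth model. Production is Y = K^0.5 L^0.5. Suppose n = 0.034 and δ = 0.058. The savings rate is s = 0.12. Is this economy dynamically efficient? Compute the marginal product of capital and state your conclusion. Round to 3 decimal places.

dynamically efficient; MPK ≈ 0.383

n + δ = 0.034 + 0.058 = 0.092.
Steady-state k*: s·k^0.5 = 0.092·k gives k* = (0.12/0.092)^(1/0.5) ≈ 1.7013.
MPK = 0.5·1.7013^(-0.5) ≈ 0.3833.
MPK > n+δ = 0.092, so the economy is dynamically efficient (under-saving).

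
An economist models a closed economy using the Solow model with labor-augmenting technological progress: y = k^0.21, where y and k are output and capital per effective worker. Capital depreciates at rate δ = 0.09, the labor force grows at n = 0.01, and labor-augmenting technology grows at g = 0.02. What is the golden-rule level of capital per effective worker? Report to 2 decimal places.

Break-even investment rate: n + g + δ = 0.01 + 0.02 + 0.09 = 0.12.
Golden rule sets MPK = n+g+δ: 0.21·k^(0.21−1) = 0.12, so k_gold = (0.21/0.12)^(1/0.79) ≈ 2.0307.

k_gold ≈ 2.03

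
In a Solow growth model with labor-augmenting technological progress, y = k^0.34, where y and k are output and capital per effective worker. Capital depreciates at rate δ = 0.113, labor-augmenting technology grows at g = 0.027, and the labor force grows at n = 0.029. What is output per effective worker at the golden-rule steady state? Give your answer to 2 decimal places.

y_gold ≈ 1.43

Capital per effective worker breaks even when investment replaces (n + g + δ)·k; here n + g + δ = 0.169.
Maximizing c = f(k) − (n+g+δ)·k gives f'(k) = n+g+δ, i.e. 0.34·k^(0.34−1) = 0.169, so k_gold = (0.34/0.169)^(1/0.66) ≈ 2.8840.
Output: y_gold = k_gold^0.34 = 2.8840^0.34 ≈ 1.4335.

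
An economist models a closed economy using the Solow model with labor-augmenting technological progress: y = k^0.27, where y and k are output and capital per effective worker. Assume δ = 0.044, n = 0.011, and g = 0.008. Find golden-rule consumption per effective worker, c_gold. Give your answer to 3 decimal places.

Break-even investment rate: n + g + δ = 0.011 + 0.008 + 0.044 = 0.063.
Setting f'(k) = n+g+δ gives 0.27·k^(0.27−1) = 0.063, hence k_gold = (0.27/0.063)^(1/0.73) ≈ 7.3415.
y_gold = 7.3415^0.27 ≈ 1.7130.
c_gold = y_gold − (n+g+δ)·k_gold = 1.7130 − 0.063·7.3415 ≈ 1.2505.

c_gold ≈ 1.251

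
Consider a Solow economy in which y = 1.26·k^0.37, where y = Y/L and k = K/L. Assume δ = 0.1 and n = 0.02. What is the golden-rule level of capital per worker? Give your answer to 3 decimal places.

The effective depreciation rate is n + δ = 0.02 + 0.1 = 0.12.
Maximizing c = f(k) − (n+δ)·k gives f'(k) = n+δ, i.e. 0.37·1.26·k^(0.37−1) = 0.12, so k_gold = (0.37·1.26/0.12)^(1/0.63) ≈ 8.6207.

k_gold ≈ 8.621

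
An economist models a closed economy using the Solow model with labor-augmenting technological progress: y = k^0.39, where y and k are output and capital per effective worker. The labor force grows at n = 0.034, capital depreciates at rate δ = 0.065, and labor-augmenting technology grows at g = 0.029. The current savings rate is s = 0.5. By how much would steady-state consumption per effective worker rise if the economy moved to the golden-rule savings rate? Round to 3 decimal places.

Δc ≈ 0.049

n + g + δ = 0.034 + 0.029 + 0.065 = 0.128.
Current steady state (s = 0.5): k* = (0.5/0.128)^(1/0.61) ≈ 9.3347, y* = 9.3347^0.39 ≈ 2.3897, c* = (1−0.5)·2.3897 ≈ 1.1948.
At the golden rule the marginal product of capital equals n+g+δ: 0.39·k^(0.39−1) = 0.128. Solving, k_gold = (0.39/0.128)^(1/0.61) ≈ 6.2116.
y_gold = 6.2116^0.39 ≈ 2.0387, c_gold = y_gold − 0.128·k_gold ≈ 1.2436.
Gain: Δc = 1.2436 − 1.1948 ≈ 0.0488.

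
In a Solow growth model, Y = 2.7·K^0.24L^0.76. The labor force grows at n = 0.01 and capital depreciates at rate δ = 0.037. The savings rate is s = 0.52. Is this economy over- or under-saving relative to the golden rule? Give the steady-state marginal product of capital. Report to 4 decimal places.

over-saving; MPK ≈ 0.0217

Break-even investment rate: n + δ = 0.01 + 0.037 = 0.047.
Steady-state k*: s·A·k^0.24 = 0.047·k gives k* = (0.52·2.7/0.047)^(1/0.76) ≈ 87.3260.
MPK = 0.24·2.7·87.3260^(-0.76) ≈ 0.0217.
MPK < n+δ = 0.047, so the economy is dynamically inefficient (over-saving).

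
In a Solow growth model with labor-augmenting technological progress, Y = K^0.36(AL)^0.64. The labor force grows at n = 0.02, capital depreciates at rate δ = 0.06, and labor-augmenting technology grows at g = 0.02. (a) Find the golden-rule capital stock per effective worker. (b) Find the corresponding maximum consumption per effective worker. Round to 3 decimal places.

(a) k_gold ≈ 7.400; (b) c_gold ≈ 1.316

Break-even investment rate: n + g + δ = 0.02 + 0.02 + 0.06 = 0.1.
Maximizing c = f(k) − (n+g+δ)·k gives f'(k) = n+g+δ, i.e. 0.36·k^(0.36−1) = 0.1, so k_gold = (0.36/0.1)^(1/0.64) ≈ 7.3998.
y_gold = 7.3998^0.36 ≈ 2.0555; c_gold = y_gold − 0.1·k_gold ≈ 1.3155.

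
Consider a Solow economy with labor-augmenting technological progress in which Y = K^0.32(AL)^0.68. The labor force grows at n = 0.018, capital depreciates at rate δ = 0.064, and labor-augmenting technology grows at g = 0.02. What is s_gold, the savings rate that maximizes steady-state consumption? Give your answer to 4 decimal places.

Capital per effective worker breaks even when investment replaces (n + g + δ)·k; here n + g + δ = 0.102.
At the golden rule MPK = n+g+δ, and in any Cobb-Douglas steady state s = (n+g+δ)·k/y = MPK·k/y = capital's share 0.32.

s_gold = 0.3200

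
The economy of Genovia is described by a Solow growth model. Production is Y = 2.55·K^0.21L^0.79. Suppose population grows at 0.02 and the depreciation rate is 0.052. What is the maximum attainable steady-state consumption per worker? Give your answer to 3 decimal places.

c_gold ≈ 3.434

Break-even investment rate: n + δ = 0.02 + 0.052 = 0.072.
At the golden rule the marginal product of capital equals n+δ: 0.21·2.55·k^(0.21−1) = 0.072. Solving, k_gold = (0.21·2.55/0.072)^(1/0.79) ≈ 12.6786.
y_gold = 2.55·12.6786^0.21 ≈ 4.3470.
c_gold = y_gold − (n+δ)·k_gold = 4.3470 − 0.072·12.6786 ≈ 3.4341.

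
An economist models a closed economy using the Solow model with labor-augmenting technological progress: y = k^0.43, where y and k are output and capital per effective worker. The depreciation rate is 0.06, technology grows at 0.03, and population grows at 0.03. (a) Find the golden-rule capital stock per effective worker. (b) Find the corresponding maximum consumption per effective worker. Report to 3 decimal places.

(a) k_gold ≈ 9.385; (b) c_gold ≈ 1.493

Capital per effective worker breaks even when investment replaces (n + g + δ)·k; here n + g + δ = 0.12.
Maximizing c = f(k) − (n+g+δ)·k gives f'(k) = n+g+δ, i.e. 0.43·k^(0.43−1) = 0.12, so k_gold = (0.43/0.12)^(1/0.57) ≈ 9.3850.
y_gold = 9.3850^0.43 ≈ 2.6191; c_gold = y_gold − 0.12·k_gold ≈ 1.4929.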